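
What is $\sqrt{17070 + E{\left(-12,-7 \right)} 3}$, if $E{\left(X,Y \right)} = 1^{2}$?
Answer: $3 \sqrt{1897} \approx 130.66$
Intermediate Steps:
$E{\left(X,Y \right)} = 1$
$\sqrt{17070 + E{\left(-12,-7 \right)} 3} = \sqrt{17070 + 1 \cdot 3} = \sqrt{17070 + 3} = \sqrt{17073} = 3 \sqrt{1897}$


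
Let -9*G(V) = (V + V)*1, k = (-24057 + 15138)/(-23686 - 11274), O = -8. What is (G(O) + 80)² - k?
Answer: 18936969721/2831760 ≈ 6687.4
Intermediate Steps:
k = 8919/34960 (k = -8919/(-34960) = -8919*(-1/34960) = 8919/34960 ≈ 0.25512)
G(V) = -2*V/9 (G(V) = -(V + V)/9 = -2*V/9)
(G(O) + 80)² - k = (-2/9*(-8) + 80)² - 1*8919/34960 = (16/9 + 80)² - 8919/34960 = (736/9)² - 8919/34960 = 541696/81 - 8919/34960 = 18936969721/2831760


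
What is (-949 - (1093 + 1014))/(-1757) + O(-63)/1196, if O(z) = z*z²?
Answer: -435677603/2101372 ≈ -207.33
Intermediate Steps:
O(z) = z³
(-949 - (1093 + 1014))/(-1757) + O(-63)/1196 = (-949 - (1093 + 1014))/(-1757) + (-63)³/1196 = (-949 - 1*2107)*(-1/1757) - 250047*1/1196 = (-949 - 2107)*(-1/1757) - 250047/1196 = -3056*(-1/1757) - 250047/1196 = 3056/1757 - 250047/1196 = -435677603/2101372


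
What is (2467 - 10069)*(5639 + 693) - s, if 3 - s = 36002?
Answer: -48099865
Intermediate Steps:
s = -35999 (s = 3 - 1*36002 = 3 - 36002 = -35999)
(2467 - 10069)*(5639 + 693) - s = (2467 - 10069)*(5639 + 693) - 1*(-35999) = -7602*6332 + 35999 = -48135864 + 35999 = -48099865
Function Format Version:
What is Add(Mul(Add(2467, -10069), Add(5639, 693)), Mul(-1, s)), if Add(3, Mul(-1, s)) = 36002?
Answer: -48099865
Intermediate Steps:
s = -35999 (s = Add(3, Mul(-1, 36002)) = Add(3, -36002) = -35999)
Add(Mul(Add(2467, -10069), Add(5639, 693)), Mul(-1, s)) = Add(Mul(Add(2467, -10069), Add(5639, 693)), Mul(-1, -35999)) = Add(Mul(-7602, 6332), 35999) = Add(-48135864, 35999) = -48099865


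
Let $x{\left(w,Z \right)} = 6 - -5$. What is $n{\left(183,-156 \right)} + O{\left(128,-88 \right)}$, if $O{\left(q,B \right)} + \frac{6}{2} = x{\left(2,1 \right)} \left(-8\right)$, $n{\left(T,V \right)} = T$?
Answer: $92$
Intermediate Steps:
$x{\left(w,Z \right)} = 11$ ($x{\left(w,Z \right)} = 6 + 5 = 11$)
$O{\left(q,B \right)} = -91$ ($O{\left(q,B \right)} = -3 + 11 \left(-8\right) = -3 - 88 = -91$)
$n{\left(183,-156 \right)} + O{\left(128,-88 \right)} = 183 - 91 = 92$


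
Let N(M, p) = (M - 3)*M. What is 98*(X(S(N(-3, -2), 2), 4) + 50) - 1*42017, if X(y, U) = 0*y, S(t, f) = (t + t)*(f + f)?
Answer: -37117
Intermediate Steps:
N(M, p) = M*(-3 + M) (N(M, p) = (-3 + M)*M = M*(-3 + M))
S(t, f) = 4*f*t (S(t, f) = (2*t)*(2*f) = 4*f*t)
X(y, U) = 0
98*(X(S(N(-3, -2), 2), 4) + 50) - 1*42017 = 98*(0 + 50) - 1*42017 = 98*50 - 42017 = 4900 - 42017 = -37117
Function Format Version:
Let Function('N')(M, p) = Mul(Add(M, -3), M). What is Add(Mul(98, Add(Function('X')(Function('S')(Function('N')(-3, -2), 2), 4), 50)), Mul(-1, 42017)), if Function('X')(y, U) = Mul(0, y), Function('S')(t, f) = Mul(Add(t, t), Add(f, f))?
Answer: -37117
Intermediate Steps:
Function('N')(M, p) = Mul(M, Add(-3, M)) (Function('N')(M, p) = Mul(Add(-3, M), M) = Mul(M, Add(-3, M)))
Function('S')(t, f) = Mul(4, f, t) (Function('S')(t, f) = Mul(Mul(2, t), Mul(2, f)) = Mul(4, f, t))
Function('X')(y, U) = 0
Add(Mul(98, Add(Function('X')(Function('S')(Function('N')(-3, -2), 2), 4), 50)), Mul(-1, 42017)) = Add(Mul(98, Add(0, 50)), Mul(-1, 42017)) = Add(Mul(98, 50), -42017) = Add(4900, -42017) = -37117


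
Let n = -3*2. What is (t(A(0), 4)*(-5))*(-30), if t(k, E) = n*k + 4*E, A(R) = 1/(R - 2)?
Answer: 2850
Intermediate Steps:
A(R) = 1/(-2 + R)
n = -6
t(k, E) = -6*k + 4*E
(t(A(0), 4)*(-5))*(-30) = ((-6/(-2 + 0) + 4*4)*(-5))*(-30) = ((-6/(-2) + 16)*(-5))*(-30) = ((-6*(-½) + 16)*(-5))*(-30) = ((3 + 16)*(-5))*(-30) = (19*(-5))*(-30) = -95*(-30) = 2850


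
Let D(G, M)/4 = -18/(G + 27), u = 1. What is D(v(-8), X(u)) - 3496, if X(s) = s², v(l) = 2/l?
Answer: -374360/107 ≈ -3498.7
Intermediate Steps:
D(G, M) = -72/(27 + G) (D(G, M) = 4*(-18/(G + 27)) = 4*(-18/(27 + G)) = -72/(27 + G))
D(v(-8), X(u)) - 3496 = -72/(27 + 2/(-8)) - 3496 = -72/(27 + 2*(-⅛)) - 3496 = -72/(27 - ¼) - 3496 = -72/107/4 - 3496 = -72*4/107 - 3496 = -288/107 - 3496 = -374360/107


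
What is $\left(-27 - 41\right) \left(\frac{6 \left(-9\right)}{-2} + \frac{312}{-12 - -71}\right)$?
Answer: $- \frac{129540}{59} \approx -2195.6$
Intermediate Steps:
$\left(-27 - 41\right) \left(\frac{6 \left(-9\right)}{-2} + \frac{312}{-12 - -71}\right) = - 68 \left(\left(-54\right) \left(- \frac{1}{2}\right) + \frac{312}{-12 + 71}\right) = - 68 \left(27 + \frac{312}{59}\right) = \left(-68\right) \frac{1905}{59} = - \frac{129540}{59}$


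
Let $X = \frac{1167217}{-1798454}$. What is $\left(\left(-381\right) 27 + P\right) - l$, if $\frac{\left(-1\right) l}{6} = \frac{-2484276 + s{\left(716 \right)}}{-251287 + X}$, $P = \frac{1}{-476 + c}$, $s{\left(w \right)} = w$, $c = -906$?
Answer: $- \frac{425858453262466663}{41637750768382} \approx -10228.0$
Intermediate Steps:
$P = - \frac{1}{1382}$ ($P = \frac{1}{-476 - 906} = \frac{1}{-1382} = - \frac{1}{1382} \approx -0.00072359$)
$X = - \frac{1167217}{1798454}$ ($X = 1167217 \left(- \frac{1}{1798454}\right) = - \frac{1167217}{1798454} \approx -0.64901$)
$l = - \frac{1786627366496}{30128618501}$ ($l = - 6 \frac{-2484276 + 716}{-251287 - \frac{1167217}{1798454}} = - 6 \left(- \frac{2483560}{- \frac{451929277515}{1798454}}\right) = - 6 \left(\left(-2483560\right) \left(- \frac{1798454}{451929277515}\right)\right) = \left(-6\right) \frac{893313683248}{90385855503} = - \frac{1786627366496}{30128618501} \approx -59.3$)
$\left(\left(-381\right) 27 + P\right) - l = \left(\left(-381\right) 27 - \frac{1}{1382}\right) - - \frac{1786627366496}{30128618501} = \left(-10287 - \frac{1}{1382}\right) + \frac{1786627366496}{30128618501} = - \frac{14216635}{1382} + \frac{1786627366496}{30128618501} = - \frac{425858453262466663}{41637750768382}$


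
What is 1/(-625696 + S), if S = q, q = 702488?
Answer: 1/76792 ≈ 1.3022e-5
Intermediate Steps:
S = 702488
1/(-625696 + S) = 1/(-625696 + 702488) = 1/76792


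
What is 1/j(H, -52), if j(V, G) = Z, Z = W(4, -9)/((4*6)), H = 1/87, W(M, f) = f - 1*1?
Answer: -12/5 ≈ -2.4000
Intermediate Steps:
W(M, f) = -1 + f (W(M, f) = f - 1 = -1 + f)
H = 1/87 ≈ 0.011494
Z = -5/12 (Z = (-1 - 9)/((4*6)) = -10/24 = -10*1/24 = -5/12 ≈ -0.41667)
j(V, G) = -5/12
1/j(H, -52) = 1/(-5/12) = -12/5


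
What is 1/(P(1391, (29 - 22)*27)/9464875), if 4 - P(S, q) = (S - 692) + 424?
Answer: -25375/3 ≈ -8458.3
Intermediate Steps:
P(S, q) = 272 - S (P(S, q) = 4 - ((S - 692) + 424) = 4 - ((-692 + S) + 424) = 4 - (-268 + S) = 4 + (268 - S) = 272 - S)
1/(P(1391, (29 - 22)*27)/9464875) = 1/((272 - 1*1391)/9464875) = 1/((272 - 1391)*(1/9464875)) = 1/(-1119*1/9464875) = 1/(-3/25375) = -25375/3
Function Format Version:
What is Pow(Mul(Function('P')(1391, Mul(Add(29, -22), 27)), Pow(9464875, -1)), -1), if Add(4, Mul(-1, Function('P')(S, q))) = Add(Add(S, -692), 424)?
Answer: Rational(-25375, 3) ≈ -8458.3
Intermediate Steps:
Function('P')(S, q) = Add(272, Mul(-1, S)) (Function('P')(S, q) = Add(4, Mul(-1, Add(Add(S, -692), 424))) = Add(4, Mul(-1, Add(Add(-692, S), 424))) = Add(4, Mul(-1, Add(-268, S))) = Add(4, Add(268, Mul(-1, S))) = Add(272, Mul(-1, S)))
Pow(Mul(Function('P')(1391, Mul(Add(29, -22), 27)), Pow(9464875, -1)), -1) = Pow(Mul(Add(272, Mul(-1, 1391)), Pow(9464875, -1)), -1) = Pow(Mul(Add(272, -1391), Rational(1, 9464875)), -1) = Pow(Mul(-1119, Rational(1, 9464875)), -1) = Pow(Rational(-3, 25375), -1) = Rational(-25375, 3)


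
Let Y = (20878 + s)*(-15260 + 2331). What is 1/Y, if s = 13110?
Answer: -1/439430852 ≈ -2.2757e-9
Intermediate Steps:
Y = -439430852 (Y = (20878 + 13110)*(-15260 + 2331) = 33988*(-12929) = -439430852)
1/Y = 1/(-439430852) = -1/439430852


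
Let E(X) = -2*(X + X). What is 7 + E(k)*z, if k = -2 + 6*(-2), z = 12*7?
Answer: 4711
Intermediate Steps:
z = 84
k = -14 (k = -2 - 12 = -14)
E(X) = -4*X
7 + E(k)*z = 7 - 4*(-14)*84 = 7 + 56*84 = 7 + 4704 = 4711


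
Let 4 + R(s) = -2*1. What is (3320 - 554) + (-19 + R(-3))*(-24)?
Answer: 3366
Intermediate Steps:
R(s) = -6 (R(s) = -4 - 2*1 = -4 - 2 = -6)
(3320 - 554) + (-19 + R(-3))*(-24) = (3320 - 554) + (-19 - 6)*(-24) = 2766 - 25*(-24) = 2766 + 600 = 3366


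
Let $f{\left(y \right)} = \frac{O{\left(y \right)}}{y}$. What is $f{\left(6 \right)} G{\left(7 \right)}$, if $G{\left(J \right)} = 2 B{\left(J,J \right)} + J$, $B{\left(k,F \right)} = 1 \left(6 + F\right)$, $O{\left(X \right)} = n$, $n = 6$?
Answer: $33$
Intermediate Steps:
$O{\left(X \right)} = 6$
$B{\left(k,F \right)} = 6 + F$
$f{\left(y \right)} = \frac{6}{y}$
$G{\left(J \right)} = 12 + 3 J$ ($G{\left(J \right)} = 2 \left(6 + J\right) + J = \left(12 + 2 J\right) + J = 12 + 3 J$)
$f{\left(6 \right)} G{\left(7 \right)} = \frac{6}{6} \left(12 + 3 \cdot 7\right) = 6 \cdot \frac{1}{6} \left(12 + 21\right) = 1 \cdot 33 = 33$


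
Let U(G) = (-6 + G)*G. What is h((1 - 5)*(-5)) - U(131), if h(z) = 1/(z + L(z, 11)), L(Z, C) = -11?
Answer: -147374/9 ≈ -16375.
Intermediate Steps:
U(G) = G*(-6 + G)
h(z) = 1/(-11 + z) (h(z) = 1/(z - 11) = 1/(-11 + z))
h((1 - 5)*(-5)) - U(131) = 1/(-11 + (1 - 5)*(-5)) - 131*(-6 + 131) = 1/(-11 - 4*(-5)) - 131*125 = 1/(-11 + 20) - 1*16375 = 1/9 - 16375 = ⅑ - 16375 = -147374/9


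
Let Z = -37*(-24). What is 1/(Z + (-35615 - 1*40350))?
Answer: -1/75077 ≈ -1.3320e-5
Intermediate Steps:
Z = 888
1/(Z + (-35615 - 1*40350)) = 1/(888 + (-35615 - 1*40350)) = 1/(888 + (-35615 - 40350)) = 1/(888 - 75965) = 1/(-75077) = -1/75077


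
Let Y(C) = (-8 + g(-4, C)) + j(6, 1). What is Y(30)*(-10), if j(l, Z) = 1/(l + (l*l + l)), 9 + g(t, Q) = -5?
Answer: 5275/24 ≈ 219.79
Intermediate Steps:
g(t, Q) = -14 (g(t, Q) = -9 - 5 = -14)
j(l, Z) = 1/(l² + 2*l) (j(l, Z) = 1/(l + (l² + l)) = 1/(l + (l + l²)) = 1/(l² + 2*l))
Y(C) = -1055/48 (Y(C) = (-8 - 14) + 1/(6*(2 + 6)) = -22 + (⅙)/8 = -22 + (⅙)*(⅛) = -22 + 1/48 = -1055/48)
Y(30)*(-10) = -1055/48*(-10) = 5275/24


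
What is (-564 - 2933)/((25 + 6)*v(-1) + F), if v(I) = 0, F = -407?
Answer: 3497/407 ≈ 8.5921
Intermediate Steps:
(-564 - 2933)/((25 + 6)*v(-1) + F) = (-564 - 2933)/((25 + 6)*0 - 407) = -3497/(31*0 - 407) = -3497/(0 - 407) = -3497/(-407) = -3497*(-1/407) = 3497/407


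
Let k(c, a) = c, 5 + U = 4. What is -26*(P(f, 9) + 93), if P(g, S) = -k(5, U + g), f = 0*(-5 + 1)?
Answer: -2288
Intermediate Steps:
U = -1 (U = -5 + 4 = -1)
f = 0 (f = 0*(-4) = 0)
P(g, S) = -5 (P(g, S) = -1*5 = -5)
-26*(P(f, 9) + 93) = -26*(-5 + 93) = -26*88 = -2288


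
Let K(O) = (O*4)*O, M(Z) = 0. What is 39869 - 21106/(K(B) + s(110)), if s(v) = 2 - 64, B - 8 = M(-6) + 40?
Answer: 182469860/4577 ≈ 39867.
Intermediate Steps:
B = 48 (B = 8 + (0 + 40) = 8 + 40 = 48)
K(O) = 4*O**2 (K(O) = (4*O)*O = 4*O**2)
s(v) = -62
39869 - 21106/(K(B) + s(110)) = 39869 - 21106/(4*48**2 - 62) = 39869 - 21106/(4*2304 - 62) = 39869 - 21106/(9216 - 62) = 39869 - 21106/9154 = 39869 - 1*10553/4577 = 39869 - 10553/4577 = 182469860/4577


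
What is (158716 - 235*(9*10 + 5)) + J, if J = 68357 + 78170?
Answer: 282918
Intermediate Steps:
J = 146527
(158716 - 235*(9*10 + 5)) + J = (158716 - 235*(9*10 + 5)) + 146527 = (158716 - 235*(90 + 5)) + 146527 = (158716 - 235*95) + 146527 = (158716 - 22325) + 146527 = 136391 + 146527 = 282918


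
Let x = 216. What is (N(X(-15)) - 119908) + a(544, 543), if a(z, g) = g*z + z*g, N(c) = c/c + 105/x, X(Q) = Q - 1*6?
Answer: 33903179/72 ≈ 4.7088e+5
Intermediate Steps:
X(Q) = -6 + Q (X(Q) = Q - 6 = -6 + Q)
N(c) = 107/72 (N(c) = c/c + 105/216 = 1 + 105*(1/216) = 1 + 35/72 = 107/72)
a(z, g) = 2*g*z (a(z, g) = g*z + g*z = 2*g*z)
(N(X(-15)) - 119908) + a(544, 543) = (107/72 - 119908) + 2*543*544 = -8633269/72 + 590784 = 33903179/72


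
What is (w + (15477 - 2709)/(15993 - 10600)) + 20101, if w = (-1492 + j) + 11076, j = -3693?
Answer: 140187624/5393 ≈ 25994.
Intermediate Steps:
w = 5891 (w = (-1492 - 3693) + 11076 = -5185 + 11076 = 5891)
(w + (15477 - 2709)/(15993 - 10600)) + 20101 = (5891 + (15477 - 2709)/(15993 - 10600)) + 20101 = (5891 + 12768/5393) + 20101 = 31782931/5393 + 20101 = 140187624/5393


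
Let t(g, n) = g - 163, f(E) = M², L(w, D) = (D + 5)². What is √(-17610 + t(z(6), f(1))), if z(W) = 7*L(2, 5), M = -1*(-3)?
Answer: 3*I*√1897 ≈ 130.66*I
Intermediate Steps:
L(w, D) = (5 + D)²
M = 3
z(W) = 700 (z(W) = 7*(5 + 5)² = 7*10² = 7*100 = 700)
f(E) = 9 (f(E) = 3² = 9)
t(g, n) = -163 + g
√(-17610 + t(z(6), f(1))) = √(-17610 + (-163 + 700)) = √(-17610 + 537) = √(-17073) = 3*I*√1897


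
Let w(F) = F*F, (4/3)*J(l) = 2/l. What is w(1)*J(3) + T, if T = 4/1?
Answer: 9/2 ≈ 4.5000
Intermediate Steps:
J(l) = 3/(2*l) (J(l) = 3*(2/l)/4 = 3/(2*l))
w(F) = F²
T = 4 (T = 4*1 = 4)
w(1)*J(3) + T = 1²*((3/2)/3) + 4 = 1*((3/2)*(⅓)) + 4 = 1*(½) + 4 = ½ + 4 = 9/2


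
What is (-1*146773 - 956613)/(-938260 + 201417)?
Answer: 1103386/736843 ≈ 1.4974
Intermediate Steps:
(-1*146773 - 956613)/(-938260 + 201417) = (-146773 - 956613)/(-736843) = -1103386*(-1/736843) = 1103386/736843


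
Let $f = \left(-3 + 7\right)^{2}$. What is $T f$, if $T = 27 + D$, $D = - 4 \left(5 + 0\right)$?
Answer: $112$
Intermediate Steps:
$D = -20$ ($D = \left(-4\right) 5 = -20$)
$f = 16$ ($f = 4^{2} = 16$)
$T = 7$ ($T = 27 - 20 = 7$)
$T f = 7 \cdot 16 = 112$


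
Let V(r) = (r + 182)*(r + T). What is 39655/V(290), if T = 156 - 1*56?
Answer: 7931/36816 ≈ 0.21542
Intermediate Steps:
T = 100 (T = 156 - 56 = 100)
V(r) = (100 + r)*(182 + r) (V(r) = (r + 182)*(r + 100) = (182 + r)*(100 + r) = (100 + r)*(182 + r))
39655/V(290) = 39655/(18200 + 290² + 282*290) = 39655/(18200 + 84100 + 81780) = 39655/184080 = 39655*(1/184080) = 7931/36816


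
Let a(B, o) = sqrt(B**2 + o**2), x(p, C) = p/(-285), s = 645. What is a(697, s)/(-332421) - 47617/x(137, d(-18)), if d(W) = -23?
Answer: 13570845/137 - sqrt(901834)/332421 ≈ 99057.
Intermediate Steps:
x(p, C) = -p/285 (x(p, C) = p*(-1/285) = -p/285)
a(697, s)/(-332421) - 47617/x(137, d(-18)) = sqrt(697**2 + 645**2)/(-332421) - 47617/((-1/285*137)) = sqrt(485809 + 416025)*(-1/332421) - 47617/(-137/285) = sqrt(901834)*(-1/332421) - 47617*(-285/137) = -sqrt(901834)/332421 + 13570845/137 = 13570845/137 - sqrt(901834)/332421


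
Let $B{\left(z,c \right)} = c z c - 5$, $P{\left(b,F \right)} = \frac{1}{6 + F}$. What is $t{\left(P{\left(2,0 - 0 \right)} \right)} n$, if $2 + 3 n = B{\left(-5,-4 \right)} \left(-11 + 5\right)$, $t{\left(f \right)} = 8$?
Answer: $\frac{4064}{3} \approx 1354.7$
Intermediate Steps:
$B{\left(z,c \right)} = -5 + z c^{2}$ ($B{\left(z,c \right)} = z c^{2} - 5 = -5 + z c^{2}$)
$n = \frac{508}{3}$ ($n = - \frac{2}{3} + \frac{\left(-5 - 5 \left(-4\right)^{2}\right) \left(-11 + 5\right)}{3} = - \frac{2}{3} + \frac{\left(-5 - 80\right) \left(-6\right)}{3} = - \frac{2}{3} + \frac{\left(-85\right) \left(-6\right)}{3} = - \frac{2}{3} + \frac{1}{3} \cdot 510 = - \frac{2}{3} + 170 = \frac{508}{3} \approx 169.33$)
$t{\left(P{\left(2,0 - 0 \right)} \right)} n = 8 \cdot \frac{508}{3} = \frac{4064}{3}$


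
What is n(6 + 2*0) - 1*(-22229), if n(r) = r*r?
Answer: 22265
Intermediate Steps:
n(r) = r²
n(6 + 2*0) - 1*(-22229) = (6 + 2*0)² - 1*(-22229) = (6 + 0)² + 22229 = 6² + 22229 = 36 + 22229 = 22265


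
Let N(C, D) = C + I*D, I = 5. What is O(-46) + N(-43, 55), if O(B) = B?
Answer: 186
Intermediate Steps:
N(C, D) = C + 5*D
O(-46) + N(-43, 55) = -46 + (-43 + 5*55) = -46 + (-43 + 275) = -46 + 232 = 186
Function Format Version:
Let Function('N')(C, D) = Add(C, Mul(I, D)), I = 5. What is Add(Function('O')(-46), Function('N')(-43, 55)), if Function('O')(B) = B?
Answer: 186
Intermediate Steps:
Function('N')(C, D) = Add(C, Mul(5, D))
Add(Function('O')(-46), Function('N')(-43, 55)) = Add(-46, Add(-43, Mul(5, 55))) = Add(-46, Add(-43, 275)) = Add(-46, 232) = 186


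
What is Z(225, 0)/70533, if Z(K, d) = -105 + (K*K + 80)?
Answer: 50600/70533 ≈ 0.71739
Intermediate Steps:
Z(K, d) = -25 + K² (Z(K, d) = -105 + (K² + 80) = -105 + (80 + K²) = -25 + K²)
Z(225, 0)/70533 = (-25 + 225²)/70533 = (-25 + 50625)*(1/70533) = 50600*(1/70533) = 50600/70533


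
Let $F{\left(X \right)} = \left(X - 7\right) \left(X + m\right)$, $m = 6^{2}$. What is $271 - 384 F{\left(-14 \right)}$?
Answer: $177679$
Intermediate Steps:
$m = 36$
$F{\left(X \right)} = \left(-7 + X\right) \left(36 + X\right)$ ($F{\left(X \right)} = \left(X - 7\right) \left(X + 36\right) = \left(-7 + X\right) \left(36 + X\right)$)
$271 - 384 F{\left(-14 \right)} = 271 - 384 \left(-252 + \left(-14\right)^{2} + 29 \left(-14\right)\right) = 271 - 384 \left(-252 + 196 - 406\right) = 271 - -177408 = 271 + 177408 = 177679$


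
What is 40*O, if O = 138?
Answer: 5520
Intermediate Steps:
40*O = 40*138 = 5520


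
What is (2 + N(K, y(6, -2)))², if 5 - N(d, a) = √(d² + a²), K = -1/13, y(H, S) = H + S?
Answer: (91 - √2705)²/169 ≈ 8.9956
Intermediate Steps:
K = -1/13 (K = -1*1/13 = -1/13 ≈ -0.076923)
N(d, a) = 5 - √(a² + d²) (N(d, a) = 5 - √(d² + a²) = 5 - √(a² + d²))
(2 + N(K, y(6, -2)))² = (2 + (5 - √((6 - 2)² + (-1/13)²)))² = (2 + (5 - √(4² + 1/169)))² = (2 + (5 - √(16 + 1/169)))² = (2 + (5 - √(2705/169)))² = (2 + (5 - √2705/13))² = (7 - √2705/13)²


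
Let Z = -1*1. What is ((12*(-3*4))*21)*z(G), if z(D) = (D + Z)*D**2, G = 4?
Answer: -145152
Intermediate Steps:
Z = -1
z(D) = D**2*(-1 + D) (z(D) = (D - 1)*D**2 = (-1 + D)*D**2 = D**2*(-1 + D))
((12*(-3*4))*21)*z(G) = ((12*(-3*4))*21)*(4**2*(-1 + 4)) = ((12*(-12))*21)*(16*3) = -144*21*48 = -3024*48 = -145152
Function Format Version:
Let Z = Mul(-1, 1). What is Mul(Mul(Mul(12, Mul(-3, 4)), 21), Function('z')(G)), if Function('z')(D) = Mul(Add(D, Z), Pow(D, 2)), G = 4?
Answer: -145152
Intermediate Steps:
Z = -1
Function('z')(D) = Mul(Pow(D, 2), Add(-1, D)) (Function('z')(D) = Mul(Add(D, -1), Pow(D, 2)) = Mul(Add(-1, D), Pow(D, 2)) = Mul(Pow(D, 2), Add(-1, D)))
Mul(Mul(Mul(12, Mul(-3, 4)), 21), Function('z')(G)) = Mul(Mul(Mul(12, Mul(-3, 4)), 21), Mul(Pow(4, 2), Add(-1, 4))) = Mul(Mul(Mul(12, -12), 21), Mul(16, 3)) = Mul(Mul(-144, 21), 48) = Mul(-3024, 48) = -145152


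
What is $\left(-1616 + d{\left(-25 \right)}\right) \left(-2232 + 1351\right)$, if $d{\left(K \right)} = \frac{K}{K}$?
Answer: $1422815$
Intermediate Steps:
$d{\left(K \right)} = 1$
$\left(-1616 + d{\left(-25 \right)}\right) \left(-2232 + 1351\right) = \left(-1616 + 1\right) \left(-2232 + 1351\right) = \left(-1615\right) \left(-881\right) = 1422815$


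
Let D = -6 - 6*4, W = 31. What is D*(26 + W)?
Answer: -1710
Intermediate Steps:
D = -30 (D = -6 - 24 = -30)
D*(26 + W) = -30*(26 + 31) = -30*57 = -1710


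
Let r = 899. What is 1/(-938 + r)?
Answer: -1/39 ≈ -0.025641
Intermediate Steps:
1/(-938 + r) = 1/(-938 + 899) = 1/(-39) = -1/39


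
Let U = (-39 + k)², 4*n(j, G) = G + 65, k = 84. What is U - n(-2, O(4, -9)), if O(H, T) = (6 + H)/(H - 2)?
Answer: 4015/2 ≈ 2007.5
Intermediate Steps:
O(H, T) = (6 + H)/(-2 + H)
n(j, G) = 65/4 + G/4 (n(j, G) = (G + 65)/4 = (65 + G)/4 = 65/4 + G/4)
U = 2025 (U = (-39 + 84)² = 45² = 2025)
U - n(-2, O(4, -9)) = 2025 - (65/4 + ((6 + 4)/(-2 + 4))/4) = 2025 - (65/4 + (10/2)/4) = 2025 - (65/4 + ((½)*10)/4) = 2025 - (65/4 + (¼)*5) = 2025 - (65/4 + 5/4) = 2025 - 1*35/2 = 2025 - 35/2 = 4015/2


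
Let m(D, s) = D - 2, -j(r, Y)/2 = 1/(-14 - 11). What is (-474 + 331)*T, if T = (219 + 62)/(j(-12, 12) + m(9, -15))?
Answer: -1004575/177 ≈ -5675.6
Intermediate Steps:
j(r, Y) = 2/25 (j(r, Y) = -2/(-14 - 11) = -2/(-25) = -2*(-1/25) = 2/25)
m(D, s) = -2 + D
T = 7025/177 (T = (219 + 62)/(2/25 + (-2 + 9)) = 281/(2/25 + 7) = 281/(177/25) = 281*(25/177) = 7025/177 ≈ 39.689)
(-474 + 331)*T = (-474 + 331)*(7025/177) = -143*7025/177 = -1004575/177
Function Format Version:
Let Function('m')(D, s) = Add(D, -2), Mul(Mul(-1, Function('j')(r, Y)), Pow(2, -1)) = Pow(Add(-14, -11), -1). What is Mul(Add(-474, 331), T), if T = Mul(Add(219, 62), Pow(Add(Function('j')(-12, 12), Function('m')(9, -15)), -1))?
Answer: Rational(-1004575, 177) ≈ -5675.6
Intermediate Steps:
Function('j')(r, Y) = Rational(2, 25) (Function('j')(r, Y) = Mul(-2, Pow(Add(-14, -11), -1)) = Mul(-2, Pow(-25, -1)) = Mul(-2, Rational(-1, 25)) = Rational(2, 25))
Function('m')(D, s) = Add(-2, D)
T = Rational(7025, 177) (T = Mul(Add(219, 62), Pow(Add(Rational(2, 25), Add(-2, 9)), -1)) = Mul(281, Pow(Add(Rational(2, 25), 7), -1)) = Mul(281, Pow(Rational(177, 25), -1)) = Mul(281, Rational(25, 177)) = Rational(7025, 177) ≈ 39.689)
Mul(Add(-474, 331), T) = Mul(Add(-474, 331), Rational(7025, 177)) = Mul(-143, Rational(7025, 177)) = Rational(-1004575, 177)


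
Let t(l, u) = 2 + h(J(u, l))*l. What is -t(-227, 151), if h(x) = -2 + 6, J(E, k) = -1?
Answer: 906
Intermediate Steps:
h(x) = 4
t(l, u) = 2 + 4*l
-t(-227, 151) = -(2 + 4*(-227)) = -(2 - 908) = -1*(-906) = 906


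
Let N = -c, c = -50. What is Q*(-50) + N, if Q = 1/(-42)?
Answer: 1075/21 ≈ 51.190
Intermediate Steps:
Q = -1/42 ≈ -0.023810
N = 50 (N = -1*(-50) = 50)
Q*(-50) + N = -1/42*(-50) + 50 = 25/21 + 50 = 1075/21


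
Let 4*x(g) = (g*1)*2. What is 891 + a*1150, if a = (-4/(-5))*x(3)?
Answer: 2271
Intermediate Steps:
x(g) = g/2 (x(g) = ((g*1)*2)/4 = (g*2)/4 = (2*g)/4 = g/2)
a = 6/5 (a = (-4/(-5))*((1/2)*3) = -1/5*(-4)*(3/2) = (4/5)*(3/2) = 6/5 ≈ 1.2000)
891 + a*1150 = 891 + (6/5)*1150 = 891 + 1380 = 2271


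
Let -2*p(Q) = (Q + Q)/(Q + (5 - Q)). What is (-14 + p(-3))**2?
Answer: 4489/25 ≈ 179.56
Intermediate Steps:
p(Q) = -Q/5 (p(Q) = -(Q + Q)/(2*(Q + (5 - Q))) = -2*Q/(2*5) = -Q/5)
(-14 + p(-3))**2 = (-14 - 1/5*(-3))**2 = (-14 + 3/5)**2 = (-67/5)**2 = 4489/25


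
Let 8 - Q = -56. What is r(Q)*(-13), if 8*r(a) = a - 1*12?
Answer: -169/2 ≈ -84.500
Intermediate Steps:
Q = 64 (Q = 8 - 1*(-56) = 8 + 56 = 64)
r(a) = -3/2 + a/8 (r(a) = (a - 1*12)/8 = (a - 12)/8 = (-12 + a)/8 = -3/2 + a/8)
r(Q)*(-13) = (-3/2 + (⅛)*64)*(-13) = (-3/2 + 8)*(-13) = (13/2)*(-13) = -169/2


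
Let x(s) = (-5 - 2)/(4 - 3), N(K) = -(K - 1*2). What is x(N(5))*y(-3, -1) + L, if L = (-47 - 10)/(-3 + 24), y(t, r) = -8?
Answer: 373/7 ≈ 53.286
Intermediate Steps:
L = -19/7 (L = -57/21 = -57*1/21 = -19/7 ≈ -2.7143)
N(K) = 2 - K (N(K) = -(K - 2) = -(-2 + K) = 2 - K)
x(s) = -7 (x(s) = -7/1 = -7*1 = -7)
x(N(5))*y(-3, -1) + L = -7*(-8) - 19/7 = 56 - 19/7 = 373/7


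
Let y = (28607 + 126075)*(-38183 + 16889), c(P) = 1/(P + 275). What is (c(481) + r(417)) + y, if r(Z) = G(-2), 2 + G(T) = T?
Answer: -2490111675071/756 ≈ -3.2938e+9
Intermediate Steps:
c(P) = 1/(275 + P)
G(T) = -2 + T
r(Z) = -4 (r(Z) = -2 - 2 = -4)
y = -3293798508 (y = 154682*(-21294) = -3293798508)
(c(481) + r(417)) + y = (1/(275 + 481) - 4) - 3293798508 = (1/756 - 4) - 3293798508 = -3023/756 - 3293798508 = -2490111675071/756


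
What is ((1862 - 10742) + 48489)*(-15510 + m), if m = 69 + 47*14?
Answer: -585539847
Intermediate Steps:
m = 727 (m = 69 + 658 = 727)
((1862 - 10742) + 48489)*(-15510 + m) = ((1862 - 10742) + 48489)*(-15510 + 727) = (-8880 + 48489)*(-14783) = 39609*(-14783) = -585539847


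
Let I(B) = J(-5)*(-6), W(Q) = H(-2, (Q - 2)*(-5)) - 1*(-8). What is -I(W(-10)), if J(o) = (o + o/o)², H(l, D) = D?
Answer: 96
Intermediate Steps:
W(Q) = 18 - 5*Q (W(Q) = (Q - 2)*(-5) - 1*(-8) = (-2 + Q)*(-5) + 8 = (10 - 5*Q) + 8 = 18 - 5*Q)
J(o) = (1 + o)² (J(o) = (o + 1)² = (1 + o)²)
I(B) = -96 (I(B) = (1 - 5)²*(-6) = (-4)²*(-6) = 16*(-6) = -96)
-I(W(-10)) = -1*(-96) = 96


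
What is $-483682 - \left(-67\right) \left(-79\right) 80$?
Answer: $-907122$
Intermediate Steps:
$-483682 - \left(-67\right) \left(-79\right) 80 = -483682 - 5293 \cdot 80 = -483682 - 423440 = -907122$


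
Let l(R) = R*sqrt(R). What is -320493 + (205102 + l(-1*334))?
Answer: -115391 - 334*I*sqrt(334) ≈ -1.1539e+5 - 6104.1*I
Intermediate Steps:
l(R) = R**(3/2)
-320493 + (205102 + l(-1*334)) = -320493 + (205102 + (-1*334)**(3/2)) = -320493 + (205102 + (-334)**(3/2)) = -320493 + (205102 - 334*I*sqrt(334)) = -115391 - 334*I*sqrt(334)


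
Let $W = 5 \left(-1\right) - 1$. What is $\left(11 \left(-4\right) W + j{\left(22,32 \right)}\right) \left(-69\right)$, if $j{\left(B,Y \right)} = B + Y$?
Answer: $-21942$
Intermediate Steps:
$W = -6$ ($W = -5 - 1 = -6$)
$\left(11 \left(-4\right) W + j{\left(22,32 \right)}\right) \left(-69\right) = \left(11 \left(-4\right) \left(-6\right) + \left(22 + 32\right)\right) \left(-69\right) = \left(\left(-44\right) \left(-6\right) + 54\right) \left(-69\right) = \left(264 + 54\right) \left(-69\right) = 318 \left(-69\right) = -21942$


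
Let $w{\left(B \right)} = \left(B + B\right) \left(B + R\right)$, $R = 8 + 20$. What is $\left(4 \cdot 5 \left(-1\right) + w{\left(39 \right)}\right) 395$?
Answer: $2056370$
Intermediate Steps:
$R = 28$
$w{\left(B \right)} = 2 B \left(28 + B\right)$ ($w{\left(B \right)} = \left(B + B\right) \left(B + 28\right) = 2 B \left(28 + B\right)$)
$\left(4 \cdot 5 \left(-1\right) + w{\left(39 \right)}\right) 395 = \left(4 \cdot 5 \left(-1\right) + 2 \cdot 39 \left(28 + 39\right)\right) 395 = \left(20 \left(-1\right) + 2 \cdot 39 \cdot 67\right) 395 = \left(-20 + 5226\right) 395 = 5206 \cdot 395 = 2056370$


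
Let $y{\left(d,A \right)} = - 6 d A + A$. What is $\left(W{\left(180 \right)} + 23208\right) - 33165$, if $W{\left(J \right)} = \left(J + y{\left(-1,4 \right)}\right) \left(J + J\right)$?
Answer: $64923$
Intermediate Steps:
$y{\left(d,A \right)} = A - 6 A d$ ($y{\left(d,A \right)} = - 6 A d + A = A - 6 A d$)
$W{\left(J \right)} = 2 J \left(28 + J\right)$ ($W{\left(J \right)} = \left(J + 4 \left(1 - -6\right)\right) \left(J + J\right) = \left(J + 4 \left(1 + 6\right)\right) 2 J = \left(J + 4 \cdot 7\right) 2 J = \left(J + 28\right) 2 J = \left(28 + J\right) 2 J = 2 J \left(28 + J\right)$)
$\left(W{\left(180 \right)} + 23208\right) - 33165 = \left(2 \cdot 180 \left(28 + 180\right) + 23208\right) - 33165 = \left(2 \cdot 180 \cdot 208 + 23208\right) - 33165 = \left(74880 + 23208\right) - 33165 = 98088 - 33165 = 64923$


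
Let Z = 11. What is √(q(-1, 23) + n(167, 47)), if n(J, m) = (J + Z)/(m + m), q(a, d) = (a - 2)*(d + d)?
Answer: I*√300659/47 ≈ 11.666*I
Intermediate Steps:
q(a, d) = 2*d*(-2 + a) (q(a, d) = (-2 + a)*(2*d) = 2*d*(-2 + a))
n(J, m) = (11 + J)/(2*m) (n(J, m) = (J + 11)/(m + m) = (11 + J)/((2*m)) = (11 + J)*(1/(2*m)) = (11 + J)/(2*m))
√(q(-1, 23) + n(167, 47)) = √(2*23*(-2 - 1) + (½)*(11 + 167)/47) = √(2*23*(-3) + (½)*(1/47)*178) = √(-138 + 89/47) = √(-6397/47) = I*√300659/47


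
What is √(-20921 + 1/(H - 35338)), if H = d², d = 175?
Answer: I*√464704976562/4713 ≈ 144.64*I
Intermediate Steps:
H = 30625 (H = 175² = 30625)
√(-20921 + 1/(H - 35338)) = √(-20921 + 1/(30625 - 35338)) = √(-20921 + 1/(-4713)) = √(-20921 - 1/4713) = √(-98600674/4713) = I*√464704976562/4713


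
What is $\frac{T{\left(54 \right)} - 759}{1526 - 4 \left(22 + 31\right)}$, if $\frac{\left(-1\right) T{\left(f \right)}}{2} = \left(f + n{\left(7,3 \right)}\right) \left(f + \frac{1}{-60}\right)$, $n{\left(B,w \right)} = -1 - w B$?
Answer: $- \frac{63209}{19710} \approx -3.207$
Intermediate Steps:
$n{\left(B,w \right)} = -1 - B w$
$T{\left(f \right)} = - 2 \left(-22 + f\right) \left(- \frac{1}{60} + f\right)$ ($T{\left(f \right)} = - 2 \left(f - \left(1 + 7 \cdot 3\right)\right) \left(f + \frac{1}{-60}\right) = - 2 \left(f - 22\right) \left(f - \frac{1}{60}\right) = - 2 \left(f - 22\right) \left(- \frac{1}{60} + f\right) = - 2 \left(-22 + f\right) \left(- \frac{1}{60} + f\right)$)
$\frac{T{\left(54 \right)} - 759}{1526 - 4 \left(22 + 31\right)} = \frac{\left(- \frac{11}{15} - 2 \cdot 54^{2} + \frac{1321}{30} \cdot 54\right) - 759}{1526 - 4 \left(22 + 31\right)} = \frac{\left(- \frac{11}{15} - 5832 + \frac{11889}{5}\right) - 759}{1526 - 212} = \frac{- \frac{51824}{15} - 759}{1314} = \left(- \frac{63209}{15}\right) \frac{1}{1314} = - \frac{63209}{19710}$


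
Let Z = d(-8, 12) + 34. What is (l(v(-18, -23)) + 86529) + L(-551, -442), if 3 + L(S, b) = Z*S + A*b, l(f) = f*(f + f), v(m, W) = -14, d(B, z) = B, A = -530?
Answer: 306852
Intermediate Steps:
Z = 26 (Z = -8 + 34 = 26)
l(f) = 2*f² (l(f) = f*(2*f) = 2*f²)
L(S, b) = -3 - 530*b + 26*S (L(S, b) = -3 + (26*S - 530*b) = -3 + (-530*b + 26*S) = -3 - 530*b + 26*S)
(l(v(-18, -23)) + 86529) + L(-551, -442) = (2*(-14)² + 86529) + (-3 - 530*(-442) + 26*(-551)) = (2*196 + 86529) + (-3 + 234260 - 14326) = (392 + 86529) + 219931 = 86921 + 219931 = 306852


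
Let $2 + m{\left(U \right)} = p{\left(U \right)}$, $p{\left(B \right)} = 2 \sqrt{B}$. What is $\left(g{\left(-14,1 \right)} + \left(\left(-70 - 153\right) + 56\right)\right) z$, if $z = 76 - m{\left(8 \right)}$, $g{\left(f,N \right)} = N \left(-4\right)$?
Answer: $-13338 + 684 \sqrt{2} \approx -12371.0$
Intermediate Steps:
$m{\left(U \right)} = -2 + 2 \sqrt{U}$
$g{\left(f,N \right)} = - 4 N$
$z = 78 - 4 \sqrt{2}$ ($z = 76 - \left(-2 + 2 \sqrt{8}\right) = 76 - \left(-2 + 2 \cdot 2 \sqrt{2}\right) = 76 - \left(-2 + 4 \sqrt{2}\right) = 76 + \left(2 - 4 \sqrt{2}\right) = 78 - 4 \sqrt{2} \approx 72.343$)
$\left(g{\left(-14,1 \right)} + \left(\left(-70 - 153\right) + 56\right)\right) z = \left(\left(-4\right) 1 + \left(\left(-70 - 153\right) + 56\right)\right) \left(78 - 4 \sqrt{2}\right) = \left(-4 + \left(-223 + 56\right)\right) \left(78 - 4 \sqrt{2}\right) = \left(-4 - 167\right) \left(78 - 4 \sqrt{2}\right) = - 171 \left(78 - 4 \sqrt{2}\right) = -13338 + 684 \sqrt{2}$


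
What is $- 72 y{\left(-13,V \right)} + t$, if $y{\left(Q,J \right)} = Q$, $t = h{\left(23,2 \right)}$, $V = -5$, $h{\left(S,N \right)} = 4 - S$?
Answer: $917$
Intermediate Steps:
$t = -19$ ($t = 4 - 23 = -19$)
$- 72 y{\left(-13,V \right)} + t = \left(-72\right) \left(-13\right) - 19 = 936 - 19 = 917$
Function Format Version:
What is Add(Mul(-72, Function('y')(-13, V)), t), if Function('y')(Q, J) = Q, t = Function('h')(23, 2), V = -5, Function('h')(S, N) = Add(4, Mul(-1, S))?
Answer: 917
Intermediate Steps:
t = -19 (t = Add(4, Mul(-1, 23)) = Add(4, -23) = -19)
Add(Mul(-72, Function('y')(-13, V)), t) = Add(Mul(-72, -13), -19) = Add(936, -19) = 917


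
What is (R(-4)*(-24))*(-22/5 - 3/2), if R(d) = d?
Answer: -2832/5 ≈ -566.40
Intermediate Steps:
(R(-4)*(-24))*(-22/5 - 3/2) = (-4*(-24))*(-22/5 - 3/2) = 96*(-22*⅕ - 3*½) = 96*(-22/5 - 3/2) = 96*(-59/10) = -2832/5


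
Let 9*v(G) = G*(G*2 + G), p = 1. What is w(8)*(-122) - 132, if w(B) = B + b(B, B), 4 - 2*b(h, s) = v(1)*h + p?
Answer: -3385/3 ≈ -1128.3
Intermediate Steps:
v(G) = G**2/3 (v(G) = (G*(G*2 + G))/9 = (G*(2*G + G))/9 = (G*(3*G))/9 = (3*G**2)/9 = G**2/3)
b(h, s) = 3/2 - h/6 (b(h, s) = 2 - (((1/3)*1**2)*h + 1)/2 = 2 - (((1/3)*1)*h + 1)/2 = 2 - (h/3 + 1)/2 = 2 - (1 + h/3)/2 = 2 + (-1/2 - h/6) = 3/2 - h/6)
w(B) = 3/2 + 5*B/6 (w(B) = B + (3/2 - B/6) = 3/2 + 5*B/6)
w(8)*(-122) - 132 = (3/2 + (5/6)*8)*(-122) - 132 = (3/2 + 20/3)*(-122) - 132 = (49/6)*(-122) - 132 = -2989/3 - 132 = -3385/3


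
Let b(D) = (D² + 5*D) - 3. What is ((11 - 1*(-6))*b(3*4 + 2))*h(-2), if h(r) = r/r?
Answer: 4471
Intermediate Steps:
h(r) = 1
b(D) = -3 + D² + 5*D
((11 - 1*(-6))*b(3*4 + 2))*h(-2) = ((11 - 1*(-6))*(-3 + (3*4 + 2)² + 5*(3*4 + 2)))*1 = ((11 + 6)*(-3 + (12 + 2)² + 5*(12 + 2)))*1 = (17*(-3 + 14² + 5*14))*1 = (17*(-3 + 196 + 70))*1 = (17*263)*1 = 4471*1 = 4471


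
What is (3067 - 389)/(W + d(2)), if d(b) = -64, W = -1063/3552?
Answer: -9512256/228391 ≈ -41.649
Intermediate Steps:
W = -1063/3552 (W = -1063*1/3552 = -1063/3552 ≈ -0.29927)
(3067 - 389)/(W + d(2)) = (3067 - 389)/(-1063/3552 - 64) = 2678/(-228391/3552) = 2678*(-3552/228391) = -9512256/228391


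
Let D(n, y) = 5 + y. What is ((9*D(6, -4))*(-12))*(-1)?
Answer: 108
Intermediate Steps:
((9*D(6, -4))*(-12))*(-1) = ((9*(5 - 4))*(-12))*(-1) = ((9*1)*(-12))*(-1) = (9*(-12))*(-1) = -108*(-1) = 108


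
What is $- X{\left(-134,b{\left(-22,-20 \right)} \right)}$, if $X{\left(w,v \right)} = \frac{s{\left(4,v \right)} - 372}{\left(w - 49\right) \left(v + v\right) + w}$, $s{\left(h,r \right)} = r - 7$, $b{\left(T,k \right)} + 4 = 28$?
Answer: $- \frac{355}{8918} \approx -0.039807$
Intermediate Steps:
$b{\left(T,k \right)} = 24$ ($b{\left(T,k \right)} = -4 + 28 = 24$)
$s{\left(h,r \right)} = -7 + r$ ($s{\left(h,r \right)} = r - 7 = -7 + r$)
$X{\left(w,v \right)} = \frac{-379 + v}{w + 2 v \left(-49 + w\right)}$ ($X{\left(w,v \right)} = \frac{\left(-7 + v\right) - 372}{\left(w - 49\right) \left(v + v\right) + w} = \frac{-379 + v}{\left(-49 + w\right) 2 v + w} = \frac{-379 + v}{2 v \left(-49 + w\right) + w} = \frac{-379 + v}{w + 2 v \left(-49 + w\right)}$)
$- X{\left(-134,b{\left(-22,-20 \right)} \right)} = - \frac{-379 + 24}{-134 - 2352 + 2 \cdot 24 \left(-134\right)} = - \frac{-355}{-134 - 2352 - 6432} = - \frac{-355}{-8918} = - \frac{\left(-1\right) \left(-355\right)}{8918} = \left(-1\right) \frac{355}{8918} = - \frac{355}{8918}$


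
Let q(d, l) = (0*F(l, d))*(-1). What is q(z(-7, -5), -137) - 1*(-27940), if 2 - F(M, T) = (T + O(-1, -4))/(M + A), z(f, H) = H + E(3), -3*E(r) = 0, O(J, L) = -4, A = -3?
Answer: 27940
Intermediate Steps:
E(r) = 0 (E(r) = -1/3*0 = 0)
z(f, H) = H (z(f, H) = H + 0 = H)
F(M, T) = 2 - (-4 + T)/(-3 + M) (F(M, T) = 2 - (T - 4)/(M - 3) = 2 - (-4 + T)/(-3 + M))
q(d, l) = 0 (q(d, l) = (0*((-2 - d + 2*l)/(-3 + l)))*(-1) = 0*(-1) = 0)
q(z(-7, -5), -137) - 1*(-27940) = 0 - 1*(-27940) = 0 + 27940 = 27940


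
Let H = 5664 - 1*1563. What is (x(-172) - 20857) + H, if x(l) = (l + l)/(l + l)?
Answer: -16755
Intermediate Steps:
x(l) = 1 (x(l) = (2*l)/((2*l)) = (2*l)*(1/(2*l)) = 1)
H = 4101 (H = 5664 - 1563 = 4101)
(x(-172) - 20857) + H = (1 - 20857) + 4101 = -20856 + 4101 = -16755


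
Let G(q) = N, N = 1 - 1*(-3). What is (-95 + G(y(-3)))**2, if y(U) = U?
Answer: 8281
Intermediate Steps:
N = 4 (N = 1 + 3 = 4)
G(q) = 4
(-95 + G(y(-3)))**2 = (-95 + 4)**2 = (-91)**2 = 8281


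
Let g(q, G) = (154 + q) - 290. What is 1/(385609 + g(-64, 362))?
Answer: 1/385409 ≈ 2.5946e-6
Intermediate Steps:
g(q, G) = -136 + q
1/(385609 + g(-64, 362)) = 1/(385609 + (-136 - 64)) = 1/(385609 - 200) = 1/385409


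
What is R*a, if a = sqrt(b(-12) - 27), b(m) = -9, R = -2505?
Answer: -15030*I ≈ -15030.0*I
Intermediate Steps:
a = 6*I (a = sqrt(-9 - 27) = sqrt(-36) = 6*I ≈ 6.0*I)
R*a = -15030*I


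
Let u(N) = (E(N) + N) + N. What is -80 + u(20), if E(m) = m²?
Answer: 360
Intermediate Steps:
u(N) = N² + 2*N (u(N) = (N² + N) + N = (N + N²) + N = N² + 2*N)
-80 + u(20) = -80 + 20*(2 + 20) = -80 + 20*22 = -80 + 440 = 360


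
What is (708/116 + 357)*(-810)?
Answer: -8529300/29 ≈ -2.9411e+5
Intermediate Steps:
(708/116 + 357)*(-810) = (708*(1/116) + 357)*(-810) = (177/29 + 357)*(-810) = (10530/29)*(-810) = -8529300/29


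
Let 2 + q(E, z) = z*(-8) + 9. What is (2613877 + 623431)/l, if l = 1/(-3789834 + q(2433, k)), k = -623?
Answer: -12252702522644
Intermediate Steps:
q(E, z) = 7 - 8*z (q(E, z) = -2 + (z*(-8) + 9) = -2 + (-8*z + 9) = -2 + (9 - 8*z) = 7 - 8*z)
l = -1/3784843 (l = 1/(-3789834 + (7 - 8*(-623))) = 1/(-3789834 + (7 + 4984)) = 1/(-3789834 + 4991) = 1/(-3784843) = -1/3784843 ≈ -2.6421e-7)
(2613877 + 623431)/l = (2613877 + 623431)/(-1/3784843) = 3237308*(-3784843) = -12252702522644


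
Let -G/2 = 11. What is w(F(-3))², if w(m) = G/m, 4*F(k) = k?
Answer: 7744/9 ≈ 860.44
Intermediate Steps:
G = -22 (G = -2*11 = -22)
F(k) = k/4
w(m) = -22/m
w(F(-3))² = (-22/((¼)*(-3)))² = (-22/(-¾))² = (-22*(-4/3))² = (88/3)² = 7744/9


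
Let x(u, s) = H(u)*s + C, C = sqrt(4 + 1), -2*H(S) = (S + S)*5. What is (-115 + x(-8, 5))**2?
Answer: (85 + sqrt(5))**2 ≈ 7610.1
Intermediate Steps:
H(S) = -5*S (H(S) = -(S + S)*5/2 = -2*S*5/2 = -5*S)
C = sqrt(5) ≈ 2.2361
x(u, s) = sqrt(5) - 5*s*u (x(u, s) = (-5*u)*s + sqrt(5) = -5*s*u + sqrt(5) = sqrt(5) - 5*s*u)
(-115 + x(-8, 5))**2 = (-115 + (sqrt(5) - 5*5*(-8)))**2 = (-115 + (sqrt(5) + 200))**2 = (-115 + (200 + sqrt(5)))**2 = (85 + sqrt(5))**2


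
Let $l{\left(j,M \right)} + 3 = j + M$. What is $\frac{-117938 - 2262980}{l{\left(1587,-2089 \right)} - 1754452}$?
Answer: $\frac{2380918}{1754957} \approx 1.3567$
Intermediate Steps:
$l{\left(j,M \right)} = -3 + M + j$ ($l{\left(j,M \right)} = -3 + \left(j + M\right) = -3 + \left(M + j\right) = -3 + M + j$)
$\frac{-117938 - 2262980}{l{\left(1587,-2089 \right)} - 1754452} = \frac{-117938 - 2262980}{\left(-3 - 2089 + 1587\right) - 1754452} = - \frac{2380918}{-505 - 1754452} = - \frac{2380918}{-1754957} = \left(-2380918\right) \left(- \frac{1}{1754957}\right) = \frac{2380918}{1754957}$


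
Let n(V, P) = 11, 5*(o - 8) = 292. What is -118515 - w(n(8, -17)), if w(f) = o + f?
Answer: -592962/5 ≈ -1.1859e+5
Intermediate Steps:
o = 332/5 (o = 8 + (1/5)*292 = 8 + 292/5 = 332/5 ≈ 66.400)
w(f) = 332/5 + f
-118515 - w(n(8, -17)) = -118515 - (332/5 + 11) = -118515 - 1*387/5 = -118515 - 387/5 = -592962/5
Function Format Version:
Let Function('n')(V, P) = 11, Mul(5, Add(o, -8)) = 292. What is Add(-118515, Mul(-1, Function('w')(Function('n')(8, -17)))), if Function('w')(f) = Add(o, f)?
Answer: Rational(-592962, 5) ≈ -1.1859e+5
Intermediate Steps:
o = Rational(332, 5) (o = Add(8, Mul(Rational(1, 5), 292)) = Add(8, Rational(292, 5)) = Rational(332, 5) ≈ 66.400)
Function('w')(f) = Add(Rational(332, 5), f)
Add(-118515, Mul(-1, Function('w')(Function('n')(8, -17)))) = Add(-118515, Mul(-1, Add(Rational(332, 5), 11))) = Add(-118515, Mul(-1, Rational(387, 5))) = Add(-118515, Rational(-387, 5)) = Rational(-592962, 5)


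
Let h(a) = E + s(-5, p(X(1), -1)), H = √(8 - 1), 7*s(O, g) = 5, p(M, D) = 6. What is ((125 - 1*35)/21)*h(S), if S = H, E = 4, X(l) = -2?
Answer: 990/49 ≈ 20.204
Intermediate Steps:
s(O, g) = 5/7 (s(O, g) = (⅐)*5 = 5/7)
H = √7 ≈ 2.6458
S = √7 ≈ 2.6458
h(a) = 33/7 (h(a) = 4 + 5/7 = 33/7)
((125 - 1*35)/21)*h(S) = ((125 - 1*35)/21)*(33/7) = ((125 - 35)*(1/21))*(33/7) = (90*(1/21))*(33/7) = (30/7)*(33/7) = 990/49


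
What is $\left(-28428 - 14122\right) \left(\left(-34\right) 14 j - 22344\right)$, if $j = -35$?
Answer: $241854200$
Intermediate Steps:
$\left(-28428 - 14122\right) \left(\left(-34\right) 14 j - 22344\right) = \left(-28428 - 14122\right) \left(\left(-34\right) 14 \left(-35\right) - 22344\right) = - 42550 \left(\left(-476\right) \left(-35\right) - 22344\right) = - 42550 \left(16660 - 22344\right) = \left(-42550\right) \left(-5684\right) = 241854200$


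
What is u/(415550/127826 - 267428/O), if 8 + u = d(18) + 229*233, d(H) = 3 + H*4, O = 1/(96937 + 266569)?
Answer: -1138162704/2071030089253603 ≈ -5.4956e-7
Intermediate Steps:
O = 1/363506 ≈ 2.7510e-6
d(H) = 3 + 4*H
u = 53424 (u = -8 + ((3 + 4*18) + 229*233) = -8 + ((3 + 72) + 53357) = -8 + (75 + 53357) = -8 + 53432 = 53424)
u/(415550/127826 - 267428/O) = 53424/(415550/127826 - 267428/1/363506) = 53424/(415550*(1/127826) - 267428*363506) = 53424/(207775/63913 - 97211682568) = 53424/(-6213090267760809/63913) = 53424*(-63913/6213090267760809) = -1138162704/2071030089253603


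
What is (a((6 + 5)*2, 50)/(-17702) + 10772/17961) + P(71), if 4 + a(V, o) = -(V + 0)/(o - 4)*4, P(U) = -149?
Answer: -542605713593/3656374653 ≈ -148.40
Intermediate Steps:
a(V, o) = -4 - 4*V/(-4 + o) (a(V, o) = -4 - (V + 0)/(o - 4)*4 = -4 - V/(-4 + o)*4 = -4 - 4*V/(-4 + o))
(a((6 + 5)*2, 50)/(-17702) + 10772/17961) + P(71) = ((4*(4 - (6 + 5)*2 - 1*50)/(-4 + 50))/(-17702) + 10772/17961) - 149 = ((4*(4 - 11*2 - 50)/46)*(-1/17702) + 10772*(1/17961)) - 149 = ((4*(1/46)*(4 - 1*22 - 50))*(-1/17702) + 10772/17961) - 149 = ((4*(1/46)*(4 - 22 - 50))*(-1/17702) + 10772/17961) - 149 = ((4*(1/46)*(-68))*(-1/17702) + 10772/17961) - 149 = (-136/23*(-1/17702) + 10772/17961) - 149 = (68/203573 + 10772/17961) - 149 = 2194109704/3656374653 - 149 = -542605713593/3656374653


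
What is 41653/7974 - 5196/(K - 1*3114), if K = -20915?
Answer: 1042312841/191607246 ≈ 5.4398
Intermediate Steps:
41653/7974 - 5196/(K - 1*3114) = 41653/7974 - 5196/(-20915 - 1*3114) = 41653*(1/7974) - 5196/(-20915 - 3114) = 41653/7974 - 5196/(-24029) = 41653/7974 - 5196*(-1/24029) = 41653/7974 + 5196/24029 = 1042312841/191607246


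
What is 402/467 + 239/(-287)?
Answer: 3761/134029 ≈ 0.028061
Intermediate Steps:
402/467 + 239/(-287) = 402*(1/467) + 239*(-1/287) = 402/467 - 239/287 = 3761/134029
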